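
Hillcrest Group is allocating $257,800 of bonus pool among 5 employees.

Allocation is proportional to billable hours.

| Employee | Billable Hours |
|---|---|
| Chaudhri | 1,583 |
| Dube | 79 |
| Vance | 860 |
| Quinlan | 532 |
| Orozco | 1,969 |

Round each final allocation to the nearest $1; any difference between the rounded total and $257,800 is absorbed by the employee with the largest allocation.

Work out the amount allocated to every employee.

Combined billable hours = 5,023.
Unrounded shares: Chaudhri 1,583/5,023 × $257,800 = 81,245.75; Dube 79/5,023 × $257,800 = 4,054.59; Vance 860/5,023 × $257,800 = 44,138.56; Quinlan 532/5,023 × $257,800 = 27,304.32; Orozco 1,969/5,023 × $257,800 = 101,056.78.
After rounding ($1): Chaudhri $81,246; Dube $4,055; Vance $44,139; Quinlan $27,304; Orozco $101,057. Sum = $257,801.
Difference $257,800 − $257,801 = −$1 applied to largest allocation (Orozco): Orozco becomes $101,056.

Chaudhri: $81,246; Dube: $4,055; Vance: $44,139; Quinlan: $27,304; Orozco: $101,056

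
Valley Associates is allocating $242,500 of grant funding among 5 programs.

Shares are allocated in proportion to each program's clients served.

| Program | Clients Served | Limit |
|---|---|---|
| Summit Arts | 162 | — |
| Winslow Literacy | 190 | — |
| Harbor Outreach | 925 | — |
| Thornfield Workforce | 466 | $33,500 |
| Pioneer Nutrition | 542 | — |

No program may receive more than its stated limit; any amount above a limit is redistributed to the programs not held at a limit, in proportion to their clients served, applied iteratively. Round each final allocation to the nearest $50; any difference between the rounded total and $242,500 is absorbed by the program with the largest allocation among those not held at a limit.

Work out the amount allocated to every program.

Total clients served = 2,285.
Pro-rata shares before constraints: Summit Arts 17,192.56; Winslow Literacy 20,164.11; Harbor Outreach 98,167.40; Thornfield Workforce 49,455.14; Pioneer Nutrition 57,520.79.
Held at cap: Thornfield Workforce ($33,500); residual $209,000 reallocated over remaining clients served 1,819.
Redistributed shares: Summit Arts 18,613.52 → $18,600; Winslow Literacy 21,830.68 → $21,850; Harbor Outreach 106,280.92 → $106,300; Pioneer Nutrition 62,274.88 → $62,250.

Summit Arts: $18,600 | Winslow Literacy: $21,850 | Harbor Outreach: $106,300 | Thornfield Workforce: $33,500 | Pioneer Nutrition: $62,250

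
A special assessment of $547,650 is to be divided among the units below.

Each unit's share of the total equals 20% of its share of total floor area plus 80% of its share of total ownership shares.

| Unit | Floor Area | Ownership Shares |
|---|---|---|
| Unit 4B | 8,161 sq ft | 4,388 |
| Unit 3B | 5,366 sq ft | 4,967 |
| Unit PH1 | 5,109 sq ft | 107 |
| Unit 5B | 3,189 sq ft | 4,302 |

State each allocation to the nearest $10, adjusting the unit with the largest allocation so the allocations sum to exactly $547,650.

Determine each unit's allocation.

Unit 4B: $180,630 | Unit 3B: $185,030 | Unit PH1: $29,050 | Unit 5B: $152,940

Floor area total 21,825; ownership shares total 13,764.
Composite weights (20% floor area + 80% ownership shares): Unit 4B 0.3298; Unit 3B 0.3379; Unit PH1 0.0530; Unit 5B 0.2793.
Raw shares: Unit 4B 180,630.27; Unit 3B 185,033.47; Unit PH1 29,045.71; Unit 5B 152,940.55.
At nearest $10: Unit 4B $180,630; Unit 3B $185,030; Unit PH1 $29,050; Unit 5B $152,940. Sum = $547,650.
Rounded total matches; no reconciliation needed.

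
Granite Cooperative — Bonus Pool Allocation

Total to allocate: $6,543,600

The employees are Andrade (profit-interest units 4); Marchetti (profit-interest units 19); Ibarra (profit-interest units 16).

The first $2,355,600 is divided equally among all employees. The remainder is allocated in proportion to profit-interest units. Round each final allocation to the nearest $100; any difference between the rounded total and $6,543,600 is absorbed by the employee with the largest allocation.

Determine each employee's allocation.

Andrade: $1,214,700 · Marchetti: $2,825,500 · Ibarra: $2,503,400

Equal tier: $2,355,600 ÷ 3 = $785,200 apiece.
Remainder $4,188,000 by profit-interest units (total 39): Andrade 429,538.46 → $429,500; Marchetti 2,040,307.69 → $2,040,300; Ibarra 1,718,153.85 → $1,718,200.
Totals: Andrade $785,200 + $429,500 = $1,214,700; Marchetti $785,200 + $2,040,300 = $2,825,500; Ibarra $785,200 + $1,718,200 = $2,503,400.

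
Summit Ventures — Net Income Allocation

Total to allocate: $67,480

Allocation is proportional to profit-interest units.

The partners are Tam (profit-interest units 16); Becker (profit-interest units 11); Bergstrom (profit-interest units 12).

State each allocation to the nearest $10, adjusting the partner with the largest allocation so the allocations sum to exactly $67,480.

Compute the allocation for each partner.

Tam: $27,690 · Becker: $19,030 · Bergstrom: $20,760

Combined profit-interest units = 39.
Pro-rata amounts: Tam 16/39 × $67,480 = 27,684.10; Becker 11/39 × $67,480 = 19,032.82; Bergstrom 12/39 × $67,480 = 20,763.08.
Rounded to nearest $10: Tam $27,680; Becker $19,030; Bergstrom $20,760. Sum = $67,470.
Difference $67,480 − $67,470 = +$10 applied to largest allocation (Tam): Tam becomes $27,690.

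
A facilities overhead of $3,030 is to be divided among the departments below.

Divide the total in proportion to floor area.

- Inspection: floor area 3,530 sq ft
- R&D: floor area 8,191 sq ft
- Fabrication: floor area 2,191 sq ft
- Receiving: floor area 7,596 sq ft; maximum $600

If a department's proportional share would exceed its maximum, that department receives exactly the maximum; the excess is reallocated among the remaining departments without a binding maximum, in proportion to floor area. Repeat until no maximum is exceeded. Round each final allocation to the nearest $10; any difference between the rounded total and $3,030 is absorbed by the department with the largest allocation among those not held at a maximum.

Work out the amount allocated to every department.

Combined floor area = 21,508.
Proportional shares (ignoring caps): Inspection 497.30; R&D 1,153.93; Fabrication 308.66; Receiving 1,070.11.
Capped: Receiving ($600); balance $2,430 reallocated over remaining floor area 13,912.
Remaining shares: Inspection 616.58 → $620; R&D 1,430.72 → $1,430; Fabrication 382.70 → $380.

Inspection: $620; R&D: $1,430; Fabrication: $380; Receiving: $600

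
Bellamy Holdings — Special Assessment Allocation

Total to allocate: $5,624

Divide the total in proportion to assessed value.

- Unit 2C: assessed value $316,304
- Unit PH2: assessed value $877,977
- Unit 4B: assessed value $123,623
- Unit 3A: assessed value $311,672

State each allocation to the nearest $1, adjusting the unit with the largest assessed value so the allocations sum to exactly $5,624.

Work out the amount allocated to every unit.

Sum of assessed value: 316,304 + 877,977 + 123,623 + 311,672 = 1,629,576.
Unrounded shares: Unit 2C 1,091.63; Unit PH2 3,030.08; Unit 4B 426.65; Unit 3A 1,075.64.
After rounding ($1): Unit 2C $1,092; Unit PH2 $3,030; Unit 4B $427; Unit 3A $1,076. Sum = $5,625.
Difference $5,624 − $5,625 = −$1 applied to largest assessed value (Unit PH2): Unit PH2 becomes $3,029.

Unit 2C: $1,092 | Unit PH2: $3,029 | Unit 4B: $427 | Unit 3A: $1,076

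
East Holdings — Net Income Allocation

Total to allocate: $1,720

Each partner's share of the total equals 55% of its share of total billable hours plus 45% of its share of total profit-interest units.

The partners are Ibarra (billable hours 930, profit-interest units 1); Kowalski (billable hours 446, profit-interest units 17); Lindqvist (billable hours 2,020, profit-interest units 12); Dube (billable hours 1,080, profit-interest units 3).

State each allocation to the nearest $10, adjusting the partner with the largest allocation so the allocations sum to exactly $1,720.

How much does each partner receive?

Totals — billable hours 4,476, profit-interest units 33.
Composite weights (55% billable hours + 45% profit-interest units): Ibarra 0.1279; Kowalski 0.2866; Lindqvist 0.4118; Dube 0.1736.
Pro-rata amounts: Ibarra 220.01; Kowalski 492.99; Lindqvist 708.38; Dube 298.62.
At nearest $10: Ibarra $220; Kowalski $490; Lindqvist $710; Dube $300. Sum = $1,720.
No rounding difference to absorb.

Ibarra: $220; Kowalski: $490; Lindqvist: $710; Dube: $300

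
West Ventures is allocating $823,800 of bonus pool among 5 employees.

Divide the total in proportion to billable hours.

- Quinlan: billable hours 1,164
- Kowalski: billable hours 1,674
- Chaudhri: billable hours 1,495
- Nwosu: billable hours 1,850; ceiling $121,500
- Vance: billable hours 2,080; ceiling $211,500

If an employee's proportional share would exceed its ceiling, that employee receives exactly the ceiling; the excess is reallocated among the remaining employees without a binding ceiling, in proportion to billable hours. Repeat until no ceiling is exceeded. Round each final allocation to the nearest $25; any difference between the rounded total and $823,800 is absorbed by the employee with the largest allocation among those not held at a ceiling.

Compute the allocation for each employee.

Billable hours total: 8,263.
Proportional shares (ignoring caps): Quinlan 116,047.83; Kowalski 166,893.53; Chaudhri 149,047.68; Nwosu 184,440.28; Vance 207,370.69.
Held at cap: Nwosu ($121,500); balance $702,300 reallocated over remaining billable hours 6,413.
Held at cap: Vance ($211,500); balance $490,800 reallocated over remaining billable hours 4,333.
Remaining shares: Quinlan 131,846.57 → $131,850; Kowalski 189,614.40 → $189,625; Chaudhri 169,339.03 → $169,350.
Rounding difference −$25 applied to Kowalski → $189,600.

Quinlan: $131,850 | Kowalski: $189,600 | Chaudhri: $169,350 | Nwosu: $121,500 | Vance: $211,500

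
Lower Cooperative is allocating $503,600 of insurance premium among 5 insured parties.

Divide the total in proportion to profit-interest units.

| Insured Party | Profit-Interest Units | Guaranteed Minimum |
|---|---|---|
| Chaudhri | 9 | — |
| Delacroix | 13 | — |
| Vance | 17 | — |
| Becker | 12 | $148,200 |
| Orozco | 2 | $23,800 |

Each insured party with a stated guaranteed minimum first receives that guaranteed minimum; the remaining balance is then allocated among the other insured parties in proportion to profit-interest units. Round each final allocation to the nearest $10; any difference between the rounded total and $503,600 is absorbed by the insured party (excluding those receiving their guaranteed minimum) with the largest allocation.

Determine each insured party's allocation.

Fund the minimums — Becker $148,200; Orozco $23,800. Balance $331,600.
Balance split over remaining profit-interest units 39: Chaudhri 76,523.08 → $76,520; Delacroix 110,533.33 → $110,530; Vance 144,543.59 → $144,540.
Rounding difference +$10 applied to Vance → $144,550.

Chaudhri: $76,520 | Delacroix: $110,530 | Vance: $144,550 | Becker: $148,200 | Orozco: $23,800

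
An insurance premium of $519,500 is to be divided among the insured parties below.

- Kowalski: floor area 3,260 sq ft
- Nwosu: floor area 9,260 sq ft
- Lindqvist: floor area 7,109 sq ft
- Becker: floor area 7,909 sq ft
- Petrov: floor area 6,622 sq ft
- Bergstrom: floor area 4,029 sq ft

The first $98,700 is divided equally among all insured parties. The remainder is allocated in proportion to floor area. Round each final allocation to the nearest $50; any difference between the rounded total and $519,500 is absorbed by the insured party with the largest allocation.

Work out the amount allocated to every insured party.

Kowalski: $52,350 · Nwosu: $118,500 · Lindqvist: $94,800 · Becker: $103,600 · Petrov: $89,400 · Bergstrom: $60,850

Equal tier: $98,700 ÷ 6 = $16,450 apiece.
Remainder $420,800 by floor area (total 38,189): Kowalski 35,921.55 → $35,900; Nwosu 102,034.83 → $102,050; Lindqvist 78,333.22 → $78,350; Becker 87,148.32 → $87,150; Petrov 72,967.02 → $72,950; Bergstrom 44,395.07 → $44,400.
Totals: Kowalski $16,450 + $35,900 = $52,350; Nwosu $16,450 + $102,050 = $118,500; Lindqvist $16,450 + $78,350 = $94,800; Becker $16,450 + $87,150 = $103,600; Petrov $16,450 + $72,950 = $89,400; Bergstrom $16,450 + $44,400 = $60,850.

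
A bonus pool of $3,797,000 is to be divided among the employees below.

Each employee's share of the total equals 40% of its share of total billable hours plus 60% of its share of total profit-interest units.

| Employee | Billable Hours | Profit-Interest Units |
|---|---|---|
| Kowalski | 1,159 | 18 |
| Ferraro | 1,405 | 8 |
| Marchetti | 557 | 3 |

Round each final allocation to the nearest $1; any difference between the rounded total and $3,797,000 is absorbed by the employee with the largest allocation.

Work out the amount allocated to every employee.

Kowalski: $1,978,069 | Ferraro: $1,312,197 | Marchetti: $506,734

Billable hours total 3,121; profit-interest units total 29.
Combined weights (40% billable hours + 60% profit-interest units): Kowalski 0.5210; Ferraro 0.3456; Marchetti 0.1335.
Raw shares: Kowalski 1,978,069.65; Ferraro 1,312,196.62; Marchetti 506,733.73.
After rounding ($1): Kowalski $1,978,070; Ferraro $1,312,197; Marchetti $506,734. Sum = $3,797,001.
Difference $3,797,000 − $3,797,001 = −$1 applied to largest allocation (Kowalski): Kowalski becomes $1,978,069.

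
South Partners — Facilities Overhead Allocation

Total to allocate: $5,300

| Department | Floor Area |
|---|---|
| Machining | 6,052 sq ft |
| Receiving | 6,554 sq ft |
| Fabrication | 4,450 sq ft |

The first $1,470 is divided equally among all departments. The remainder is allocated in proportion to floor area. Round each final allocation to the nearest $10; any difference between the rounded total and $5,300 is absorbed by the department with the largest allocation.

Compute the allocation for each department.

Machining: $1,850; Receiving: $1,960; Fabrication: $1,490

$1,470 shared equally gives $490 per department.
Remainder $3,830 by floor area (total 17,056): Machining 1,359.00 → $1,360; Receiving 1,471.73 → $1,470; Fabrication 999.27 → $1,000.
Totals: Machining $490 + $1,360 = $1,850; Receiving $490 + $1,470 = $1,960; Fabrication $490 + $1,000 = $1,490.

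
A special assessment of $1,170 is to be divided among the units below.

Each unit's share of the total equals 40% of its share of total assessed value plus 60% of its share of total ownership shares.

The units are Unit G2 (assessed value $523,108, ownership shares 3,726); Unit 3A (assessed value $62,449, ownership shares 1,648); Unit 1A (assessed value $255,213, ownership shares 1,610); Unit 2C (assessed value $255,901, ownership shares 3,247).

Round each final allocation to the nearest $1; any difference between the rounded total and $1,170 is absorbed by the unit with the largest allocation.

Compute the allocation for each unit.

Unit G2: $479 · Unit 3A: $140 · Unit 1A: $219 · Unit 2C: $332

Assessed value total 1,096,671; ownership shares total 10,231.
Composite weights (40% assessed value + 60% ownership shares): Unit G2 0.4093; Unit 3A 0.1194; Unit 1A 0.1875; Unit 2C 0.2838.
Unrounded shares: Unit G2 478.89; Unit 3A 139.73; Unit 1A 219.38; Unit 2C 332.00.
Rounded to nearest $1: Unit G2 $479; Unit 3A $140; Unit 1A $219; Unit 2C $332. Sum = $1,170.
Sum already equals the total — no adjustment.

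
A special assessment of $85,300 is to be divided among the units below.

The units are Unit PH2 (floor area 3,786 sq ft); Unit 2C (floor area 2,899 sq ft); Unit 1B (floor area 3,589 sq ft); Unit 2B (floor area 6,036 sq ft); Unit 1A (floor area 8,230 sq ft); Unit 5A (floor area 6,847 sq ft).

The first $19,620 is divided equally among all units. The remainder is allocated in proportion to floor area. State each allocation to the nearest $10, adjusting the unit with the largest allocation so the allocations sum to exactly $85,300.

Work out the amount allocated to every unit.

$19,620 shared equally gives $3,270 per unit.
Remainder $65,680 by floor area (total 31,387): Unit PH2 7,922.53 → $7,920; Unit 2C 6,066.41 → $6,070; Unit 1B 7,510.29 → $7,510; Unit 2B 12,630.85 → $12,630; Unit 1A 17,221.98 → $17,220; Unit 5A 14,327.94 → $14,330.
Totals: Unit PH2 $3,270 + $7,920 = $11,190; Unit 2C $3,270 + $6,070 = $9,340; Unit 1B $3,270 + $7,510 = $10,780; Unit 2B $3,270 + $12,630 = $15,900; Unit 1A $3,270 + $17,220 = $20,490; Unit 5A $3,270 + $14,330 = $17,600.

Unit PH2: $11,190 | Unit 2C: $9,340 | Unit 1B: $10,780 | Unit 2B: $15,900 | Unit 1A: $20,490 | Unit 5A: $17,600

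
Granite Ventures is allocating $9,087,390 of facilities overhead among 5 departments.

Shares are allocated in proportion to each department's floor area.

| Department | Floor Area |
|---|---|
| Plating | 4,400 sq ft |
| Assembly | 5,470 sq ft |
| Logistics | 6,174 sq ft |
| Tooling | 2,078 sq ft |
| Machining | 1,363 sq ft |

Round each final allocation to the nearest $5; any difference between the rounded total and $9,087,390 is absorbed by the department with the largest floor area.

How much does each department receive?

Total floor area = 19,485.
Proportional shares: Plating 4,400/19,485 × $9,087,390 = 2,052,066.51; Assembly 5,470/19,485 × $9,087,390 = 2,551,091.78; Logistics 6,174/19,485 × $9,087,390 = 2,879,422.42; Tooling 2,078/19,485 × $9,087,390 = 969,135.05; Machining 1,363/19,485 × $9,087,390 = 635,674.24.
After rounding ($5): Plating $2,052,065; Assembly $2,551,090; Logistics $2,879,420; Tooling $969,135; Machining $635,675. Sum = $9,087,385.
Difference $9,087,390 − $9,087,385 = +$5 applied to largest floor area (Logistics): Logistics becomes $2,879,425.

Plating: $2,052,065 · Assembly: $2,551,090 · Logistics: $2,879,425 · Tooling: $969,135 · Machining: $635,675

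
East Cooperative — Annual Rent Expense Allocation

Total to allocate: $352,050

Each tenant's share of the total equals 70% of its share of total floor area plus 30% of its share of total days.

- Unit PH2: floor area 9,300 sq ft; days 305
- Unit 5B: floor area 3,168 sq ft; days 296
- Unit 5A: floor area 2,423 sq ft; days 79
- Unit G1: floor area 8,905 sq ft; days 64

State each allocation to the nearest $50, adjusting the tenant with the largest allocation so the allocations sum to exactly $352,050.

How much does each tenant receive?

Unit PH2: $139,600; Unit 5B: $74,850; Unit 5A: $36,300; Unit G1: $101,300

Totals — floor area 23,796, days 744.
Composite weights (70% floor area + 30% days): Unit PH2 0.3966; Unit 5B 0.2125; Unit 5A 0.1031; Unit G1 0.2878.
Pro-rata amounts: Unit PH2 139,608.69; Unit 5B 74,827.16; Unit 5A 36,307.45; Unit G1 101,306.70.
After rounding ($50): Unit PH2 $139,600; Unit 5B $74,850; Unit 5A $36,300; Unit G1 $101,300. Sum = $352,050.
No rounding difference to absorb.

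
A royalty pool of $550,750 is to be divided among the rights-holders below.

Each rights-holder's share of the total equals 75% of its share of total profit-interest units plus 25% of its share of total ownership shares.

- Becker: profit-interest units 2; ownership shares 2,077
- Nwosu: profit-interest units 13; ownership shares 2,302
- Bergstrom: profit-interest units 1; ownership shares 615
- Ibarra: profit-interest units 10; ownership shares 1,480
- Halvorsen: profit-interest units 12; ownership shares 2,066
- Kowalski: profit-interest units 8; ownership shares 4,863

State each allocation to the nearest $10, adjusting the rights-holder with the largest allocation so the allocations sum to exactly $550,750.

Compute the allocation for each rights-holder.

Becker: $39,300 · Nwosu: $140,380 · Bergstrom: $15,300 · Ibarra: $105,000 · Halvorsen: $128,980 · Kowalski: $121,790

Totals — profit-interest units 46, ownership shares 13,403.
Combined weights (75% profit-interest units + 25% ownership shares): Becker 0.0714; Nwosu 0.2549; Bergstrom 0.0278; Ibarra 0.1906; Halvorsen 0.2342; Kowalski 0.2211.
Proportional shares: Becker 39,296.02; Nwosu 140,383.24; Bergstrom 15,297.44; Ibarra 105,000.07; Halvorsen 128,979.22; Kowalski 121,794.00.
Rounded to nearest $10: Becker $39,300; Nwosu $140,380; Bergstrom $15,300; Ibarra $105,000; Halvorsen $128,980; Kowalski $121,790. Sum = $550,750.
Rounded total matches; no reconciliation needed.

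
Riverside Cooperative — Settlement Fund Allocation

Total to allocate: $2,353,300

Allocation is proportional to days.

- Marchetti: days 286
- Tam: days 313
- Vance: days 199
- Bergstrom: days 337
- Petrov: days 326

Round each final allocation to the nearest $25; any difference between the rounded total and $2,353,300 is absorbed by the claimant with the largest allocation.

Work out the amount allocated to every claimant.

Marchetti: $460,675; Tam: $504,175; Vance: $320,550; Bergstrom: $542,800; Petrov: $525,100

Total days = 1,461.
Raw shares: Marchetti 286/1,461 × $2,353,300 = 460,673.37; Tam 313/1,461 × $2,353,300 = 504,163.52; Vance 199/1,461 × $2,353,300 = 320,538.47; Bergstrom 337/1,461 × $2,353,300 = 542,821.42; Petrov 326/1,461 × $2,353,300 = 525,103.22.
At nearest $25: Marchetti $460,675; Tam $504,175; Vance $320,550; Bergstrom $542,825; Petrov $525,100. Sum = $2,353,325.
Difference $2,353,300 − $2,353,325 = −$25 applied to largest allocation (Bergstrom): Bergstrom becomes $542,800.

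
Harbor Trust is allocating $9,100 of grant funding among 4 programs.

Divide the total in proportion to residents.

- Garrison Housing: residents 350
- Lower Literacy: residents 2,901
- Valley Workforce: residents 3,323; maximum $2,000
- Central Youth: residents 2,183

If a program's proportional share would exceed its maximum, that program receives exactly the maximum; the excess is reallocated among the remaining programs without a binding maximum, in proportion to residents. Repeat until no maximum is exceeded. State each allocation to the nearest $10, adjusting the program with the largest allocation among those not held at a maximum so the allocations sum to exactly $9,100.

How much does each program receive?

Sum of residents: 8,757.
Unconstrained shares: Garrison Housing 363.71; Lower Literacy 3,014.63; Valley Workforce 3,453.16; Central Youth 2,268.51.
Held at cap: Valley Workforce ($2,000); residual $7,100 reallocated over remaining residents 5,434.
Redistributed shares: Garrison Housing 457.31 → $460; Lower Literacy 3,790.41 → $3,790; Central Youth 2,852.28 → $2,850.

Garrison Housing: $460; Lower Literacy: $3,790; Valley Workforce: $2,000; Central Youth: $2,850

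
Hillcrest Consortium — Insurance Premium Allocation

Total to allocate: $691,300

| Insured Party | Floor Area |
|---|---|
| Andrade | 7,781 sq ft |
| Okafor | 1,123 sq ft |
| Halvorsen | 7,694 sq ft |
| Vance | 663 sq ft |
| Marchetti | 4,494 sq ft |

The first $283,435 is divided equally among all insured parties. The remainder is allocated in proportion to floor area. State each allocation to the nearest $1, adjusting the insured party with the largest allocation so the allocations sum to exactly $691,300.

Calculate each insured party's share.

Andrade: $202,566; Okafor: $77,741; Halvorsen: $200,935; Vance: $69,117; Marchetti: $140,941

$283,435 shared equally gives $56,687 per insured party.
Remainder $407,865 by floor area (total 21,755): Andrade 145,879.00 → $145,879; Okafor 21,054.12 → $21,054; Halvorsen 144,247.91 → $144,248; Vance 12,429.99 → $12,430; Marchetti 84,253.98 → $84,254.
Totals: Andrade $56,687 + $145,879 = $202,566; Okafor $56,687 + $21,054 = $77,741; Halvorsen $56,687 + $144,248 = $200,935; Vance $56,687 + $12,430 = $69,117; Marchetti $56,687 + $84,254 = $140,941.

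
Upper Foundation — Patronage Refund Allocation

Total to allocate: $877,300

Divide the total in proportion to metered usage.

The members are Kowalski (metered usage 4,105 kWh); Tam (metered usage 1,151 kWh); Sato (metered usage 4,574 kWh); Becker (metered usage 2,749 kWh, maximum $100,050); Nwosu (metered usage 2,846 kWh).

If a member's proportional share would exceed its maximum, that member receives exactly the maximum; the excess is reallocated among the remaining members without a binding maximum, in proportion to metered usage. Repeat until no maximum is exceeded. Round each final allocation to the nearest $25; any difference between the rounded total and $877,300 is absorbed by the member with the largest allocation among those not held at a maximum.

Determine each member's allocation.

Total metered usage = 15,425.
Pro-rata shares before constraints: Kowalski 233,472.71; Tam 65,463.36; Sato 260,147.18; Becker 156,349.93; Nwosu 161,866.83.
Held at cap: Becker ($100,050); balance $777,250 reallocated over remaining metered usage 12,676.
Remaining shares: Kowalski 251,704.90 → $251,700; Tam 70,575.48 → $70,575; Sato 280,462.41 → $280,450; Nwosu 174,507.22 → $174,500.
Rounding difference +$25 applied to Sato → $280,475.

Kowalski: $251,700 | Tam: $70,575 | Sato: $280,475 | Becker: $100,050 | Nwosu: $174,500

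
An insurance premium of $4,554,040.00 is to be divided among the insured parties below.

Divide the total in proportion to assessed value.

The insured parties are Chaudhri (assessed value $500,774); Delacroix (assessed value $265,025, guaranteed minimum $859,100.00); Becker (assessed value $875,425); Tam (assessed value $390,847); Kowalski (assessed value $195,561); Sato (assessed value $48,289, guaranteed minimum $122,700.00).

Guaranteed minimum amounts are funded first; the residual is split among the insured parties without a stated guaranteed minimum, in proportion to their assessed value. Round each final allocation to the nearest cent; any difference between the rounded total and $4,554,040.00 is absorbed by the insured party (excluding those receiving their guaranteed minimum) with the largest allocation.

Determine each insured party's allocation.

Chaudhri: $911,484.02; Delacroix: $859,100.00; Becker: $1,593,405.20; Tam: $711,400.34; Kowalski: $355,950.44; Sato: $122,700.00

Guaranteed amounts: Delacroix $859,100.00; Sato $122,700.00. Remaining pool $3,572,240.00.
Remaining pool split over remaining assessed value 1,962,607: Chaudhri 911,484.0178 → $911,484.02; Becker 1,593,405.2013 → $1,593,405.20; Tam 711,400.3401 → $711,400.34; Kowalski 355,950.4407 → $355,950.44.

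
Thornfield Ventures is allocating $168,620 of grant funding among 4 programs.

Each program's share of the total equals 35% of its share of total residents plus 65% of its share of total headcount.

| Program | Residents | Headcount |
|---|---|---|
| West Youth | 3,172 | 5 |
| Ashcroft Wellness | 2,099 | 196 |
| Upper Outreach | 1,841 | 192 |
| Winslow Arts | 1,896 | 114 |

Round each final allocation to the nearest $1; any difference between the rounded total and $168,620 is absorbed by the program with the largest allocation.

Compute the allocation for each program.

West Youth: $21,863; Ashcroft Wellness: $56,123; Upper Outreach: $53,568; Winslow Arts: $37,066

Residents total 9,008; headcount total 507.
Combined weights (35% residents + 65% headcount): West Youth 0.1297; Ashcroft Wellness 0.3328; Upper Outreach 0.3177; Winslow Arts 0.2198.
Pro-rata amounts: West Youth 21,862.64; Ashcroft Wellness 56,123.03; Upper Outreach 53,568.00; Winslow Arts 37,066.33.
After rounding ($1): West Youth $21,863; Ashcroft Wellness $56,123; Upper Outreach $53,568; Winslow Arts $37,066. Sum = $168,620.
Sum already equals the total — no adjustment.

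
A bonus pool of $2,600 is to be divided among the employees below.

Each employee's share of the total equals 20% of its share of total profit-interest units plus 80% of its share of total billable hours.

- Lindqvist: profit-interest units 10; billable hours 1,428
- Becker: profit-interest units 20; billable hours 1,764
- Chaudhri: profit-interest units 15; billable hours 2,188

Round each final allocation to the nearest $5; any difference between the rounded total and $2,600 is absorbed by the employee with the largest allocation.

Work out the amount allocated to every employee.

Lindqvist: $670 | Becker: $915 | Chaudhri: $1,015

Totals — profit-interest units 45, billable hours 5,380.
Composite weights (20% profit-interest units + 80% billable hours): Lindqvist 0.2568; Becker 0.3512; Chaudhri 0.3920.
Proportional shares: Lindqvist 667.64; Becker 913.10; Chaudhri 1,019.25.
At nearest $5: Lindqvist $670; Becker $915; Chaudhri $1,020. Sum = $2,605.
Difference $2,600 − $2,605 = −$5 applied to largest allocation (Chaudhri): Chaudhri becomes $1,015.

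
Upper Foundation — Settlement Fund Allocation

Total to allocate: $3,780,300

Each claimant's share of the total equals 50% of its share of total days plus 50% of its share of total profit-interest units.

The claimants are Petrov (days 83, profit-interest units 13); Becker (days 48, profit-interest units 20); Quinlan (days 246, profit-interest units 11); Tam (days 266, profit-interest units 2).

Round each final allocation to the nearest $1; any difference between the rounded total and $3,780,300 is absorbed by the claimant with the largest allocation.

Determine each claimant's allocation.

Days total 643; profit-interest units total 46.
Composite weights (50% days + 50% profit-interest units): Petrov 0.2058; Becker 0.2547; Quinlan 0.3109; Tam 0.2286.
Proportional shares: Petrov 778,157.97; Becker 962,904.19; Quinlan 1,175,129.09; Tam 864,108.74.
At nearest $1: Petrov $778,158; Becker $962,904; Quinlan $1,175,129; Tam $864,109. Sum = $3,780,300.
Sum already equals the total — no adjustment.

Petrov: $778,158; Becker: $962,904; Quinlan: $1,175,129; Tam: $864,109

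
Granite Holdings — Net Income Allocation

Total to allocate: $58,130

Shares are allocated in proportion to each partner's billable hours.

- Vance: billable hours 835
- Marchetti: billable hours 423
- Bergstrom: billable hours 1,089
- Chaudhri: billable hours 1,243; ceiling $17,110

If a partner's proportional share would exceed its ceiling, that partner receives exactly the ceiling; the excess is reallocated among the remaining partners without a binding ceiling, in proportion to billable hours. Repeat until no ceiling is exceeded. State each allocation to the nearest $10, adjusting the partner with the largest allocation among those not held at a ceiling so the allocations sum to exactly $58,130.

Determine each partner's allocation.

Combined billable hours = 3,590.
Pro-rata shares before constraints: Vance 13,520.49; Marchetti 6,849.30; Bergstrom 17,633.31; Chaudhri 20,126.91.
Cap binds for Chaudhri ($17,110); residual $41,020 reallocated over remaining billable hours 2,347.
Remaining shares: Vance 14,593.82 → $14,590; Marchetti 7,393.04 → $7,390; Bergstrom 19,033.14 → $19,030.
Rounding difference +$10 applied to Bergstrom → $19,040.

Vance: $14,590 · Marchetti: $7,390 · Bergstrom: $19,040 · Chaudhri: $17,110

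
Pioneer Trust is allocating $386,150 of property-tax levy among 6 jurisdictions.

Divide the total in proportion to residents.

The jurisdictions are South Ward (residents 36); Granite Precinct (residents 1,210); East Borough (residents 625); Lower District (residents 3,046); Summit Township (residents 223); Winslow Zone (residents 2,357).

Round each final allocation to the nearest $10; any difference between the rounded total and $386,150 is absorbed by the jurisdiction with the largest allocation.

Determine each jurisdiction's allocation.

Sum of residents: 7,497.
Pro-rata amounts: South Ward 36/7,497 × $386,150 = 1,854.26; Granite Precinct 1,210/7,497 × $386,150 = 62,323.80; East Borough 625/7,497 × $386,150 = 32,192.04; Lower District 3,046/7,497 × $386,150 = 156,891.14; Summit Township 223/7,497 × $386,150 = 11,486.12; Winslow Zone 2,357/7,497 × $386,150 = 121,402.63.
Rounded to nearest $10: South Ward $1,850; Granite Precinct $62,320; East Borough $32,190; Lower District $156,890; Summit Township $11,490; Winslow Zone $121,400. Sum = $386,140.
Difference $386,150 − $386,140 = +$10 applied to largest allocation (Lower District): Lower District becomes $156,900.

South Ward: $1,850 | Granite Precinct: $62,320 | East Borough: $32,190 | Lower District: $156,900 | Summit Township: $11,490 | Winslow Zone: $121,400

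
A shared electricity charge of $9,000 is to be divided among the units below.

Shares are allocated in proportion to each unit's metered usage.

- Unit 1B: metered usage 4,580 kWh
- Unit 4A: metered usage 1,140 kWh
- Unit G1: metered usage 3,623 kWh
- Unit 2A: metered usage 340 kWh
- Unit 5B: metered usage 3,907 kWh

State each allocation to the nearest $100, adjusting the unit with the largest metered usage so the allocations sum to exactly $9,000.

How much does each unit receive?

Metered usage total: 4,580 + 1,140 + 3,623 + 340 + 3,907 = 13,590.
Pro-rata amounts: Unit 1B 3,033.11; Unit 4A 754.97; Unit G1 2,399.34; Unit 2A 225.17; Unit 5B 2,587.42.
Rounded to nearest $100: Unit 1B $3,000; Unit 4A $800; Unit G1 $2,400; Unit 2A $200; Unit 5B $2,600. Sum = $9,000.
Rounded total matches; no reconciliation needed.

Unit 1B: $3,000; Unit 4A: $800; Unit G1: $2,400; Unit 2A: $200; Unit 5B: $2,600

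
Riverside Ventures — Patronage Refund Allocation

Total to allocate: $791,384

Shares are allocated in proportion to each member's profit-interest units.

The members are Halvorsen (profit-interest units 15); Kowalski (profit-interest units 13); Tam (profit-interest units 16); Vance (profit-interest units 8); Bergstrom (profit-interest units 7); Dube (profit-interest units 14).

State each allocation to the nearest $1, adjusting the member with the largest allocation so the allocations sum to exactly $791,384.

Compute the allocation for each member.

Profit-interest units total: 73.
Raw shares: Halvorsen 15/73 × $791,384 = 162,613.15; Kowalski 13/73 × $791,384 = 140,931.40; Tam 16/73 × $791,384 = 173,454.03; Vance 8/73 × $791,384 = 86,727.01; Bergstrom 7/73 × $791,384 = 75,886.14; Dube 14/73 × $791,384 = 151,772.27.
Rounded to nearest $1: Halvorsen $162,613; Kowalski $140,931; Tam $173,454; Vance $86,727; Bergstrom $75,886; Dube $151,772. Sum = $791,383.
Difference $791,384 − $791,383 = +$1 applied to largest allocation (Tam): Tam becomes $173,455.

Halvorsen: $162,613 · Kowalski: $140,931 · Tam: $173,455 · Vance: $86,727 · Bergstrom: $75,886 · Dube: $151,772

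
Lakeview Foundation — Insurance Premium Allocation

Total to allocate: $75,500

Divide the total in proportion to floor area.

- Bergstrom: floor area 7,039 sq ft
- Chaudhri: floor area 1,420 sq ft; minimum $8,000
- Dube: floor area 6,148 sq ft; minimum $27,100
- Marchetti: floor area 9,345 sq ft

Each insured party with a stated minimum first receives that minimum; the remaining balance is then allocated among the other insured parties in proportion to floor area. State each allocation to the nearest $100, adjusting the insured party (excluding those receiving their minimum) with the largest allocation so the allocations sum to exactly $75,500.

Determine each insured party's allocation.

Minimums first: Chaudhri $8,000; Dube $27,100. Balance $40,400.
Balance split over remaining floor area 16,384: Bergstrom 17,356.91 → $17,400; Marchetti 23,043.09 → $23,000.

Bergstrom: $17,400 · Chaudhri: $8,000 · Dube: $27,100 · Marchetti: $23,000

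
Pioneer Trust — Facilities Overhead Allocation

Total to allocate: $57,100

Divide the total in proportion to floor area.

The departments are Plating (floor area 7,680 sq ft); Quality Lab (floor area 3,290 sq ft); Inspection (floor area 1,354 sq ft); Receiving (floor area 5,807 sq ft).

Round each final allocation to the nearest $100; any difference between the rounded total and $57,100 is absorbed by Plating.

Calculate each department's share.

Total floor area = 18,131.
Pro-rata amounts: Plating 7,680/18,131 × $57,100 = 24,186.64; Quality Lab 3,290/18,131 × $57,100 = 10,361.20; Inspection 1,354/18,131 × $57,100 = 4,264.16; Receiving 5,807/18,131 × $57,100 = 18,288.00.
After rounding ($100): Plating $24,200; Quality Lab $10,400; Inspection $4,300; Receiving $18,300. Sum = $57,200.
Difference $57,100 − $57,200 = −$100 applied to Plating: Plating becomes $24,100.

Plating: $24,100 | Quality Lab: $10,400 | Inspection: $4,300 | Receiving: $18,300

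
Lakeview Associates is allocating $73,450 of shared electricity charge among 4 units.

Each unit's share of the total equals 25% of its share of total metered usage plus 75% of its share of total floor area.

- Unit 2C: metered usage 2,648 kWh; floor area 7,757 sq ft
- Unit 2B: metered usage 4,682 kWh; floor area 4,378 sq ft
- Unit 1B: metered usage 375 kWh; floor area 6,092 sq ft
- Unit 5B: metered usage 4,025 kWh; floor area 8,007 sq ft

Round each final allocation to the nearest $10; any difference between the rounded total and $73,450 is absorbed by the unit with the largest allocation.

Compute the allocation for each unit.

Unit 2C: $20,430 · Unit 2B: $16,520 · Unit 1B: $13,380 · Unit 5B: $23,120

Metered usage total 11,730; floor area total 26,234.
Combined weights (25% metered usage + 75% floor area): Unit 2C 0.2782; Unit 2B 0.2249; Unit 1B 0.1822; Unit 5B 0.3147.
Unrounded shares: Unit 2C 20,433.81; Unit 2B 16,522.49; Unit 1B 13,379.33; Unit 5B 23,114.37.
Rounded to nearest $10: Unit 2C $20,430; Unit 2B $16,520; Unit 1B $13,380; Unit 5B $23,110. Sum = $73,440.
Difference $73,450 − $73,440 = +$10 applied to largest allocation (Unit 5B): Unit 5B becomes $23,120.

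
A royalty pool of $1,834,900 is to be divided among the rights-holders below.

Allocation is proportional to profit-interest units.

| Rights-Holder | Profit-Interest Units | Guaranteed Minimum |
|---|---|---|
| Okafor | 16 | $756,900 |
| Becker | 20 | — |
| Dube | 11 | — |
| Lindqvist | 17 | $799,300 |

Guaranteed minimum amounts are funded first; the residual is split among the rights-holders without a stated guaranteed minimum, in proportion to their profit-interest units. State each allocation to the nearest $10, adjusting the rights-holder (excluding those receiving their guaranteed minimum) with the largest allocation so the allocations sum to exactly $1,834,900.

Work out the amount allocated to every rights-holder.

Minimums first: Okafor $756,900; Lindqvist $799,300. Remaining pool $278,700.
Remaining pool split over remaining profit-interest units 31: Becker 179,806.45 → $179,810; Dube 98,893.55 → $98,890.

Okafor: $756,900 | Becker: $179,810 | Dube: $98,890 | Lindqvist: $799,300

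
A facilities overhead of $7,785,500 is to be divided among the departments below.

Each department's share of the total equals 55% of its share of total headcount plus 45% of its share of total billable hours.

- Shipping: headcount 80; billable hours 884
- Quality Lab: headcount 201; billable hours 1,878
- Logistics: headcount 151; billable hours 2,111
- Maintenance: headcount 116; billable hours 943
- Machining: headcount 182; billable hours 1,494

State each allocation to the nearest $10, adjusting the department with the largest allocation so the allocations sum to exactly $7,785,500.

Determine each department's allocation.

Shipping: $892,940; Quality Lab: $2,079,090; Logistics: $1,897,480; Maintenance: $1,132,380; Machining: $1,783,610

Headcount total 730; billable hours total 7,310.
Blended shares (55% headcount + 45% billable hours): Shipping 0.1147; Quality Lab 0.2670; Logistics 0.2437; Maintenance 0.1454; Machining 0.2291.
Proportional shares: Shipping 892,939.06; Quality Lab 2,079,095.28; Logistics 1,897,476.17; Maintenance 1,132,384.44; Machining 1,783,605.05.
After rounding ($10): Shipping $892,940; Quality Lab $2,079,100; Logistics $1,897,480; Maintenance $1,132,380; Machining $1,783,610. Sum = $7,785,510.
Difference $7,785,500 − $7,785,510 = −$10 applied to largest allocation (Quality Lab): Quality Lab becomes $2,079,090.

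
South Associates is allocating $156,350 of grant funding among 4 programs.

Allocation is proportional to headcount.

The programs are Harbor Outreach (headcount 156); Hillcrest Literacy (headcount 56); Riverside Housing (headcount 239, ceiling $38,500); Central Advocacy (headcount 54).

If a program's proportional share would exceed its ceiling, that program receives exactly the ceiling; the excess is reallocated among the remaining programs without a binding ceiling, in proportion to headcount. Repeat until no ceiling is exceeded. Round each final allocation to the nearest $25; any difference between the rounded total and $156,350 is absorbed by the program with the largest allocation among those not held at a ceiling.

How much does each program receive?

Harbor Outreach: $69,125; Hillcrest Literacy: $24,800; Riverside Housing: $38,500; Central Advocacy: $23,925

Total headcount = 505.
Unconstrained shares: Harbor Outreach 48,298.22; Hillcrest Literacy 17,337.82; Riverside Housing 73,995.35; Central Advocacy 16,718.61.
Capped: Riverside Housing ($38,500); residual $117,850 reallocated over remaining headcount 266.
Redistributed shares: Harbor Outreach 69,115.04 → $69,125; Hillcrest Literacy 24,810.53 → $24,800; Central Advocacy 23,924.44 → $23,925.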